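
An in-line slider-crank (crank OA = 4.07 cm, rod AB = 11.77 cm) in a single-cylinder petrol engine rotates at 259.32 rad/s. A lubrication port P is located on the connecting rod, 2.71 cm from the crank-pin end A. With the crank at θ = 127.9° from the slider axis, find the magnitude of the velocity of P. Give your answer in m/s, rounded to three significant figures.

9.35

ω = 259.3 rad/s.  Crank-pin speed |V_A| = rω = 10.554 m/s, perpendicular to OA.
Rod angle: sinφ = −(r/L) sinθ ⇒ φ = -15.835°; ω_rod = −rω cosθ/√(L²−r²sin²θ) = +57.256 rad/s.
V_P = V_A + ω_rod × AP, with AP = 0.0271 m along the rod.
Components: V_Px = −rω sinθ − a·ω_rod·sinφ = -7.9049 m/s;  V_Py = rω cosθ + a·ω_rod·cosφ = -4.9906 m/s.
|V_P| = √(V_Px² + V_Py²) = 9.3484 m/s.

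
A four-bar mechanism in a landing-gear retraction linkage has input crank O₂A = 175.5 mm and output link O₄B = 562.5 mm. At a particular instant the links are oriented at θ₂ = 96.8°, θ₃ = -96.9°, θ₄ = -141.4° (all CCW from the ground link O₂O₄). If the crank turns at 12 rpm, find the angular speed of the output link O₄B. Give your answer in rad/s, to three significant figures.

0.132

ω₂ = 1.257 rad/s (from 12 rpm).
Differentiating the loop-closure r₂e^{iθ₂}+r₃e^{iθ₃}=r₁+r₄e^{iθ₄} gives r₂ω₂e^{iθ₂}+r₃ω₃e^{iθ₃}=r₄ω₄e^{iθ₄}.
Eliminating the other unknown: ω₄ = r₂ω₂ sin(θ₂−θ₃) / [r₄ sin(θ₄−θ₃)].
Numerator sine = -0.23684; denominator sine = -0.70091.
Result = 0.1755·1.257·(-0.23684) / (0.5625·(-0.70091)) = +0.13248 rad/s; magnitude 0.13248 rad/s.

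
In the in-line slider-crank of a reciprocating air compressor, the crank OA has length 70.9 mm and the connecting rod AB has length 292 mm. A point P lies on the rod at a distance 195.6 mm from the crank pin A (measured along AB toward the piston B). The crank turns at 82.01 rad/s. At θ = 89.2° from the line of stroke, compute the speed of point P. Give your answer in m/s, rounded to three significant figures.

ω = 82.01 rad/s.  Crank-pin speed |V_A| = rω = 5.8145 m/s, perpendicular to OA.
Rod angle: sinφ = −(r/L) sinθ ⇒ φ = -14.051°; ω_rod = −rω cosθ/√(L²−r²sin²θ) = -0.2866 rad/s.
V_P = V_A + ω_rod × AP, with AP = 0.1956 m along the rod.
Components: V_Px = −rω sinθ − a·ω_rod·sinφ = -5.8276 m/s;  V_Py = rω cosθ + a·ω_rod·cosφ = +0.026802 m/s.
|V_P| = √(V_Px² + V_Py²) = 5.8276 m/s.

5.83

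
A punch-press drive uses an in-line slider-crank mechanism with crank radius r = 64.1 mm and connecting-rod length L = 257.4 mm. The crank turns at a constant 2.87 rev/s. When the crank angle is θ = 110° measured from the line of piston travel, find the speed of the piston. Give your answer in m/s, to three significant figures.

0.991

ω = 2π·2.87 = 18.03 rad/s
For an in-line slider-crank, x = r cosθ + √(L² − r² sin²θ), so v = −rω sinθ·[1 + r cosθ/√(L² − r² sin²θ)].
With r = 0.0641 m, L = 0.2574 m, θ = 110°: √(L² − r² sin²θ) = 0.25025 m.
v = −0.0641·18.03·0.93969·[1 + 0.0641·-0.34202/0.25025] = -0.99103 m/s.
|v| = 0.99103 m/s.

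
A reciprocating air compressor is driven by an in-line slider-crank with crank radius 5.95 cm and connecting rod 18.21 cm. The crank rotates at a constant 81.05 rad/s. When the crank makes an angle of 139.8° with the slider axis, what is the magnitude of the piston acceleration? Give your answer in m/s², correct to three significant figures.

ω = 81.05 rad/s
x(θ) = r cosθ + √(L² − r² sin²θ); with ω constant, a = ω²·d²x/dθ².
d²x/dθ² = −r cosθ − r²(cos2θ)/√u − r⁴ sin²2θ/(4u^{3/2}),  u = L² − r² sin²θ = 0.0316855 m².
Substituting r = 0.0595 m, L = 0.1821 m, θ = 139.8°: d²x/dθ² = +0.041589 m.
a = ω²·d²x/dθ² = (81.05)²·(+0.041589) = +273.2 m/s²;  |a| = 273.2 m/s².

273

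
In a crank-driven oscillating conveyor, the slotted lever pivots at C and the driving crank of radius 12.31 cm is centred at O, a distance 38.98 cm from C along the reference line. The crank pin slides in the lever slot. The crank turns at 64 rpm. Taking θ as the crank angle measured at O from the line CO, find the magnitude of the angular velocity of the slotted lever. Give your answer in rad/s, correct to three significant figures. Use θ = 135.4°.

1.29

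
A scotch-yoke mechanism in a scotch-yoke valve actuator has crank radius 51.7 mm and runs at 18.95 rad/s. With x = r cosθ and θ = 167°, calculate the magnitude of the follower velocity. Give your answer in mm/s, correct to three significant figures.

220

ω = 18.95 rad/s
x = r cosθ ⇒ ẋ = −rω sinθ.
|v| = rω|sinθ| = 0.0517·18.95·|sin 167°| = 0.22039 m/s = 220.39 mm/s.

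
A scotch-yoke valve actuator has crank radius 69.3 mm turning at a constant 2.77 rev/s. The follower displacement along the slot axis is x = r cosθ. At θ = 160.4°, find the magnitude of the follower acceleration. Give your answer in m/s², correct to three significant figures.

19.8

ω = 17.4 rad/s (from 2.77 rev/s).
x = r cosθ ⇒ ẍ = −rω² cosθ (ω constant).
|a| = rω²|cosθ| = 0.0693·(17.4)²·|cos 160.4°| = 19.776 m/s².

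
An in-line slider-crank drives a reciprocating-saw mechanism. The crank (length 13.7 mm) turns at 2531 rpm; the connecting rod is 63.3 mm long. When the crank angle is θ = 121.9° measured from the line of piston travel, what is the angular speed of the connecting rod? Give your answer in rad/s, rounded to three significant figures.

30.8

ω = 265 rad/s (converted from 2531 rpm).
The rod makes angle φ with the slider axis where L sinφ = r sinθ; differentiating, L cosφ·φ̇ = r ω cosθ.
L cosφ = √(L² − r² sin²θ) = 0.062222 m.
|ω_rod| = r ω |cosθ| / √(L² − r² sin²θ) = 0.0137·265·0.52844/0.062222 = 30.838 rad/s.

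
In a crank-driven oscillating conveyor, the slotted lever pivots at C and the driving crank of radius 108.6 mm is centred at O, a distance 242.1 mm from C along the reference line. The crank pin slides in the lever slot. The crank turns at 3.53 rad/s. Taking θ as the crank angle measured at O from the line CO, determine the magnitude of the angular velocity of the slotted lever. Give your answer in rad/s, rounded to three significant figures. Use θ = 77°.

0.760

ω = 3.53 rad/s
Crank pin A relative to C: A = (d + r cosθ, r sinθ); lever angle φ = atan2(r sinθ, d + r cosθ).
Differentiating tanφ: φ̇ = rω(d cosθ + r)/(d² + r² + 2dr cosθ).
d² + r² + 2dr cosθ = |CA|² = 0.0822352 m²;  d cosθ + r = +0.16306 m.
|ω_lever| = |0.1086·3.53·+0.16306| / 0.0822352 = 0.76014 rad/s.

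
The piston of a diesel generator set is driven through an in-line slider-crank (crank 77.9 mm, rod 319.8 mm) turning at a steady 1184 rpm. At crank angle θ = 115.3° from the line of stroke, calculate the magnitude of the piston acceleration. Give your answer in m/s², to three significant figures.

ω = 2π·1184/60 = 124 rad/s
x(θ) = r cosθ + √(L² − r² sin²θ); with ω constant, a = ω²·d²x/dθ².
d²x/dθ² = −r cosθ − r²(cos2θ)/√u − r⁴ sin²2θ/(4u^{3/2}),  u = L² − r² sin²θ = 0.0973119 m².
Substituting r = 0.0779 m, L = 0.3198 m, θ = 115.3°: d²x/dθ² = +0.045458 m.
a = ω²·d²x/dθ² = (124)²·(+0.045458) = +698.82 m/s²;  |a| = 698.82 m/s².

699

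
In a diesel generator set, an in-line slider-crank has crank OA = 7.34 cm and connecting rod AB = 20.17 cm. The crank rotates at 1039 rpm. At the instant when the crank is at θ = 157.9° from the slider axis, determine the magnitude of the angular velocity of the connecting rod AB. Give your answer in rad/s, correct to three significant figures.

37.0

ω = 108.8 rad/s (converted from 1039 rpm).
The rod makes angle φ with the slider axis where L sinφ = r sinθ; differentiating, L cosφ·φ̇ = r ω cosθ.
L cosφ = √(L² − r² sin²θ) = 0.1998 m.
|ω_rod| = r ω |cosθ| / √(L² − r² sin²θ) = 0.0734·108.8·0.92653/0.1998 = 37.034 rad/s.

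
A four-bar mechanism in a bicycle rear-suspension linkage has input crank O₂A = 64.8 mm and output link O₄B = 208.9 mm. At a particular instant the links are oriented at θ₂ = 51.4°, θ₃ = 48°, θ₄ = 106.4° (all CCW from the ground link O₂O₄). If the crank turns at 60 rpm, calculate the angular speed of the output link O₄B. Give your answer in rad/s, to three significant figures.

ω₂ = 6.283 rad/s (from 60 rpm).
Differentiating the loop-closure r₂e^{iθ₂}+r₃e^{iθ₃}=r₁+r₄e^{iθ₄} gives r₂ω₂e^{iθ₂}+r₃ω₃e^{iθ₃}=r₄ω₄e^{iθ₄}.
Eliminating the other unknown: ω₄ = r₂ω₂ sin(θ₂−θ₃) / [r₄ sin(θ₄−θ₃)].
Numerator sine = +0.05931; denominator sine = +0.85173.
Result = 0.0648·6.283·(+0.05931) / (0.2089·(+0.85173)) = +0.13571 rad/s; magnitude 0.13571 rad/s.

0.136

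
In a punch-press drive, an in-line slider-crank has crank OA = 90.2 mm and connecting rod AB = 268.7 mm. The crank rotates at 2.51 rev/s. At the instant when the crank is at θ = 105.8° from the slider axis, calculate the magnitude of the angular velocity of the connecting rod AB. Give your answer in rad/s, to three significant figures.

ω = 15.77 rad/s (converted from 2.51 rev/s).
The rod makes angle φ with the slider axis where L sinφ = r sinθ; differentiating, L cosφ·φ̇ = r ω cosθ.
L cosφ = √(L² − r² sin²θ) = 0.2543 m.
|ω_rod| = r ω |cosθ| / √(L² − r² sin²θ) = 0.0902·15.77·0.27228/0.2543 = 1.5231 rad/s.

1.52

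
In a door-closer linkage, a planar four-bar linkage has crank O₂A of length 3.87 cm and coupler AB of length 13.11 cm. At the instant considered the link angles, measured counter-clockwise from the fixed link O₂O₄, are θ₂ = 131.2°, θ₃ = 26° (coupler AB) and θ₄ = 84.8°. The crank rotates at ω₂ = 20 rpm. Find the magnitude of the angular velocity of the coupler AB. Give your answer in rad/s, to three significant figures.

0.523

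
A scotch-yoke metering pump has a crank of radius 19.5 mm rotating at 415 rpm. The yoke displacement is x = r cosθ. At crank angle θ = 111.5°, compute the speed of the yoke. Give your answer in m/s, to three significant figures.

0.788

ω = 43.46 rad/s (from 415 rpm).
x = r cosθ ⇒ ẋ = −rω sinθ.
|v| = rω|sinθ| = 0.0195·43.46·|sin 111.5°| = 0.78848 m/s.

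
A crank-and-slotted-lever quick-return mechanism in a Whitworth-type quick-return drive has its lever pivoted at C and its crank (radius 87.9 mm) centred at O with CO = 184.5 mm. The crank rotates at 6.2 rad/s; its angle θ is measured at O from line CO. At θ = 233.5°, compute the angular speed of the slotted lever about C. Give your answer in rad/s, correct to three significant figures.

ω = 6.2 rad/s
Crank pin A relative to C: A = (d + r cosθ, r sinθ); lever angle φ = atan2(r sinθ, d + r cosθ).
Differentiating tanφ: φ̇ = rω(d cosθ + r)/(d² + r² + 2dr cosθ).
d² + r² + 2dr cosθ = |CA|² = 0.0224735 m²;  d cosθ + r = -0.021845 m.
|ω_lever| = |0.0879·6.2·-0.021845| / 0.0224735 = 0.52973 rad/s.

0.530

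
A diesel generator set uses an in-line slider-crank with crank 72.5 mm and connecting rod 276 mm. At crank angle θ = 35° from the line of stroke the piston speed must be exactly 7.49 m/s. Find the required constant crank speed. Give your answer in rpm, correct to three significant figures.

For an in-line slider-crank, |v_piston| = rω|sinθ|·[1 + r cosθ/√(L² − r² sin²θ)].
With r = 0.0725 m, L = 0.276 m, θ = 35°: the bracketed kinematic factor |dx/dθ| = 0.050636 m.
ω = v/|dx/dθ| = 7.49/0.050636 = 147.92 rad/s.
N = 60ω/(2π) = 1412.5 rpm.

1410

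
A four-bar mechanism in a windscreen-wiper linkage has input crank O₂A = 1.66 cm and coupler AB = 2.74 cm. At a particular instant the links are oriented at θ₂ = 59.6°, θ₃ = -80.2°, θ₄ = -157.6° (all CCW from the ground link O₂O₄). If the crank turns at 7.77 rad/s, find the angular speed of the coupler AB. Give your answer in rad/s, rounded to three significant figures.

ω₂ = 7.77 rad/s
Differentiating the loop-closure r₂e^{iθ₂}+r₃e^{iθ₃}=r₁+r₄e^{iθ₄} gives r₂ω₂e^{iθ₂}+r₃ω₃e^{iθ₃}=r₄ω₄e^{iθ₄}.
Eliminating the other unknown: ω₃ = r₂ω₂ sin(θ₄−θ₂) / [r₃ sin(θ₃−θ₄)].
Numerator sine = +0.60460; denominator sine = +0.97592.
Result = 0.0166·7.77·(+0.60460) / (0.0274·(+0.97592)) = +2.9163 rad/s; magnitude 2.9163 rad/s.

2.92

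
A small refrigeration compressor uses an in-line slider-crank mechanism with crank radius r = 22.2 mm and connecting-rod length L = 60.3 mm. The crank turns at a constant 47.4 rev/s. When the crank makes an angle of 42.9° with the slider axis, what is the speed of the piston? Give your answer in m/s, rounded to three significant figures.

5.75

ω = 2π·47.4 = 297.8 rad/s
For an in-line slider-crank, x = r cosθ + √(L² − r² sin²θ), so v = −rω sinθ·[1 + r cosθ/√(L² − r² sin²θ)].
With r = 0.0222 m, L = 0.0603 m, θ = 42.9°: √(L² − r² sin²θ) = 0.058376 m.
v = −0.0222·297.8·0.68072·[1 + 0.0222·0.73254/0.058376] = -5.7545 m/s.
|v| = 5.7545 m/s.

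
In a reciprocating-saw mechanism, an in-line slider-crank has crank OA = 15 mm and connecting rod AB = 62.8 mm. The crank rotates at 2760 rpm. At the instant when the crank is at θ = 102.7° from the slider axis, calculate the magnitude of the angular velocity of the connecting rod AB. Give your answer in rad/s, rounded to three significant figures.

ω = 289 rad/s (converted from 2760 rpm).
The rod makes angle φ with the slider axis where L sinφ = r sinθ; differentiating, L cosφ·φ̇ = r ω cosθ.
L cosφ = √(L² − r² sin²θ) = 0.061071 m.
|ω_rod| = r ω |cosθ| / √(L² − r² sin²θ) = 0.015·289·0.21985/0.061071 = 15.607 rad/s.

15.6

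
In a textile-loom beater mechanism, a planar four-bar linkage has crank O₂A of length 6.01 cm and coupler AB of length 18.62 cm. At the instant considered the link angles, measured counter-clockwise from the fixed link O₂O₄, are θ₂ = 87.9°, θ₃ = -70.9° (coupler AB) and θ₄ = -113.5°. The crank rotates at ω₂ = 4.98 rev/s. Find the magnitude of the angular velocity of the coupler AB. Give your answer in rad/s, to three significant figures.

ω₂ = 31.29 rad/s (from 4.98 rev/s).
Differentiating the loop-closure r₂e^{iθ₂}+r₃e^{iθ₃}=r₁+r₄e^{iθ₄} gives r₂ω₂e^{iθ₂}+r₃ω₃e^{iθ₃}=r₄ω₄e^{iθ₄}.
Eliminating the other unknown: ω₃ = r₂ω₂ sin(θ₄−θ₂) / [r₃ sin(θ₃−θ₄)].
Numerator sine = +0.36488; denominator sine = +0.67688.
Result = 0.0601·31.29·(+0.36488) / (0.1862·(+0.67688)) = +5.4443 rad/s; magnitude 5.4443 rad/s.

5.44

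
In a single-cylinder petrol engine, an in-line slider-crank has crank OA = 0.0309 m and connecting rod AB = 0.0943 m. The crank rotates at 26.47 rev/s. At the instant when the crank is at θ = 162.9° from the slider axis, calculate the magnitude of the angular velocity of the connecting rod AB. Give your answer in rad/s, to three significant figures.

52.3

ω = 166.3 rad/s (converted from 26.47 rev/s).
The rod makes angle φ with the slider axis where L sinφ = r sinθ; differentiating, L cosφ·φ̇ = r ω cosθ.
L cosφ = √(L² − r² sin²θ) = 0.093861 m.
|ω_rod| = r ω |cosθ| / √(L² − r² sin²θ) = 0.0309·166.3·0.95579/0.093861 = 52.332 rad/s.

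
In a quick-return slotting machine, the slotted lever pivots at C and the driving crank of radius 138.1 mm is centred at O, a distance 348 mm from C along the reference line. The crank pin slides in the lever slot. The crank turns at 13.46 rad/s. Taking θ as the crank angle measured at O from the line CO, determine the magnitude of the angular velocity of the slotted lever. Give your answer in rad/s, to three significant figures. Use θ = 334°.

3.70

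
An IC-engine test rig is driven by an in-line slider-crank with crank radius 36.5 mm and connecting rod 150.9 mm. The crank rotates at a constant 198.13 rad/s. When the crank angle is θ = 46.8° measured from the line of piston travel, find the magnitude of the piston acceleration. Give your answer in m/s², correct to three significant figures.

964

ω = 198.1 rad/s
x(θ) = r cosθ + √(L² − r² sin²θ); with ω constant, a = ω²·d²x/dθ².
d²x/dθ² = −r cosθ − r²(cos2θ)/√u − r⁴ sin²2θ/(4u^{3/2}),  u = L² − r² sin²θ = 0.0220629 m².
Substituting r = 0.0365 m, L = 0.1509 m, θ = 46.8°: d²x/dθ² = -0.024558 m.
a = ω²·d²x/dθ² = (198.1)²·(-0.024558) = -964.02 m/s²;  |a| = 964.02 m/s².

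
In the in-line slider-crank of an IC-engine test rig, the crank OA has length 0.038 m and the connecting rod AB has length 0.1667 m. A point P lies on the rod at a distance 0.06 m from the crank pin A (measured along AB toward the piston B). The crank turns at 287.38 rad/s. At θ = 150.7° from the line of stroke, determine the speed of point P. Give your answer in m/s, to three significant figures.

7.86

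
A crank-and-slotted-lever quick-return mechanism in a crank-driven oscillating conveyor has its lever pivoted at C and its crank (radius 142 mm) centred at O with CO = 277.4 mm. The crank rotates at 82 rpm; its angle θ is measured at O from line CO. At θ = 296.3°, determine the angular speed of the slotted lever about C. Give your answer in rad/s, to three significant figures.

ω = 8.587 rad/s (from 82 rpm).
Crank pin A relative to C: A = (d + r cosθ, r sinθ); lever angle φ = atan2(r sinθ, d + r cosθ).
Differentiating tanφ: φ̇ = rω(d cosθ + r)/(d² + r² + 2dr cosθ).
d² + r² + 2dr cosθ = |CA|² = 0.132021 m²;  d cosθ + r = +0.26491 m.
|ω_lever| = |0.142·8.587·+0.26491| / 0.132021 = 2.4467 rad/s.

2.45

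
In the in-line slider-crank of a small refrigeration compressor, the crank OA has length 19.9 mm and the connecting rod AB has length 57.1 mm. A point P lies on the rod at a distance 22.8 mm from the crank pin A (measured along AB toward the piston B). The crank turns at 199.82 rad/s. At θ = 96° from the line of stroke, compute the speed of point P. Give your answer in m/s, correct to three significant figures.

3.90

ω = 199.8 rad/s.  Crank-pin speed |V_A| = rω = 3.9764 m/s, perpendicular to OA.
Rod angle: sinφ = −(r/L) sinθ ⇒ φ = -20.280°; ω_rod = −rω cosθ/√(L²−r²sin²θ) = +7.7604 rad/s.
V_P = V_A + ω_rod × AP, with AP = 0.0228 m along the rod.
Components: V_Px = −rω sinθ − a·ω_rod·sinφ = -3.8933 m/s;  V_Py = rω cosθ + a·ω_rod·cosφ = -0.24968 m/s.
|V_P| = √(V_Px² + V_Py²) = 3.9013 m/s.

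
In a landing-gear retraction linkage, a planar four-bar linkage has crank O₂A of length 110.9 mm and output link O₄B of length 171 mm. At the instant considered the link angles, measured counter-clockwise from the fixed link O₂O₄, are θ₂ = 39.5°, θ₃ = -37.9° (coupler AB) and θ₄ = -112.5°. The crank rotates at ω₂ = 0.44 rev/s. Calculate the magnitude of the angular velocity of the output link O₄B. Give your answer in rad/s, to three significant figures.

ω₂ = 2.765 rad/s (from 0.44 rev/s).
Differentiating the loop-closure r₂e^{iθ₂}+r₃e^{iθ₃}=r₁+r₄e^{iθ₄} gives r₂ω₂e^{iθ₂}+r₃ω₃e^{iθ₃}=r₄ω₄e^{iθ₄}.
Eliminating the other unknown: ω₄ = r₂ω₂ sin(θ₂−θ₃) / [r₄ sin(θ₄−θ₃)].
Numerator sine = +0.97592; denominator sine = -0.96410.
Result = 0.1109·2.765·(+0.97592) / (0.171·(-0.96410)) = -1.8149 rad/s; magnitude 1.8149 rad/s.

1.81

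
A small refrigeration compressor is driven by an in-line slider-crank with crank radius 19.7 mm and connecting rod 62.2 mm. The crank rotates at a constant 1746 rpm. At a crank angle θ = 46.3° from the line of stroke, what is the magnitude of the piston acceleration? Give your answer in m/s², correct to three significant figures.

451

ω = 2π·1746/60 = 182.8 rad/s
x(θ) = r cosθ + √(L² − r² sin²θ); with ω constant, a = ω²·d²x/dθ².
d²x/dθ² = −r cosθ − r²(cos2θ)/√u − r⁴ sin²2θ/(4u^{3/2}),  u = L² − r² sin²θ = 0.00366599 m².
Substituting r = 0.0197 m, L = 0.0622 m, θ = 46.3°: d²x/dθ² = -0.013489 m.
a = ω²·d²x/dθ² = (182.8)²·(-0.013489) = -450.94 m/s²;  |a| = 450.94 m/s².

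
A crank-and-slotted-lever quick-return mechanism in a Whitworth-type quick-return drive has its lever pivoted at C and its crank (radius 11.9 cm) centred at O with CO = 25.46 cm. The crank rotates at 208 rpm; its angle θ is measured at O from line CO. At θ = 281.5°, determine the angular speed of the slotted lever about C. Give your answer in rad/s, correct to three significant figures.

4.83

ω = 21.78 rad/s (from 208 rpm).
Crank pin A relative to C: A = (d + r cosθ, r sinθ); lever angle φ = atan2(r sinθ, d + r cosθ).
Differentiating tanφ: φ̇ = rω(d cosθ + r)/(d² + r² + 2dr cosθ).
d² + r² + 2dr cosθ = |CA|² = 0.0910628 m²;  d cosθ + r = +0.16976 m.
|ω_lever| = |0.119·21.78·+0.16976| / 0.0910628 = 4.832 rad/s.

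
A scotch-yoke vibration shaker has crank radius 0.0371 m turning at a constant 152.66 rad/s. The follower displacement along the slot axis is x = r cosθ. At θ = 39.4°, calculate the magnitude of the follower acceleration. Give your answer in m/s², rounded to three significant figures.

ω = 152.7 rad/s
x = r cosθ ⇒ ẍ = −rω² cosθ (ω constant).
|a| = rω²|cosθ| = 0.0371·(152.7)²·|cos 39.4°| = 668.12 m/s².

668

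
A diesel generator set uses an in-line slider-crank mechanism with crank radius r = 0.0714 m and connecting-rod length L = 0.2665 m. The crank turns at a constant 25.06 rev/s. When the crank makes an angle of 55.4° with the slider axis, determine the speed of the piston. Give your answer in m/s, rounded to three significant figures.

ω = 2π·25.1 = 157.5 rad/s
For an in-line slider-crank, x = r cosθ + √(L² − r² sin²θ), so v = −rω sinθ·[1 + r cosθ/√(L² − r² sin²θ)].
With r = 0.0714 m, L = 0.2665 m, θ = 55.4°: √(L² − r² sin²θ) = 0.25994 m.
v = −0.0714·157.5·0.82314·[1 + 0.0714·0.56784/0.25994] = -10.697 m/s.
|v| = 10.697 m/s.

10.7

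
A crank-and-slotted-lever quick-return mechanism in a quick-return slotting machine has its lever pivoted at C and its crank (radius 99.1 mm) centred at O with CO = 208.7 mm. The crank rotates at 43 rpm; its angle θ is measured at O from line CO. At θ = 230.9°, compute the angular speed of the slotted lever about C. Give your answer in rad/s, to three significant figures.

ω = 4.503 rad/s (from 43 rpm).
Crank pin A relative to C: A = (d + r cosθ, r sinθ); lever angle φ = atan2(r sinθ, d + r cosθ).
Differentiating tanφ: φ̇ = rω(d cosθ + r)/(d² + r² + 2dr cosθ).
d² + r² + 2dr cosθ = |CA|² = 0.027289 m²;  d cosθ + r = -0.032522 m.
|ω_lever| = |0.0991·4.503·-0.032522| / 0.027289 = 0.53182 rad/s.

0.532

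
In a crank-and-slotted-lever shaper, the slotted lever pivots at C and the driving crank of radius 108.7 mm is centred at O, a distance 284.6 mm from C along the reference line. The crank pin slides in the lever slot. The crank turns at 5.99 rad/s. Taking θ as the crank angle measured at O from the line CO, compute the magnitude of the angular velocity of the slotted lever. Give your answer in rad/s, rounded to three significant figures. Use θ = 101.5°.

0.420

ω = 5.99 rad/s
Crank pin A relative to C: A = (d + r cosθ, r sinθ); lever angle φ = atan2(r sinθ, d + r cosθ).
Differentiating tanφ: φ̇ = rω(d cosθ + r)/(d² + r² + 2dr cosθ).
d² + r² + 2dr cosθ = |CA|² = 0.0804775 m²;  d cosθ + r = +0.05196 m.
|ω_lever| = |0.1087·5.99·+0.05196| / 0.0804775 = 0.42039 rad/s.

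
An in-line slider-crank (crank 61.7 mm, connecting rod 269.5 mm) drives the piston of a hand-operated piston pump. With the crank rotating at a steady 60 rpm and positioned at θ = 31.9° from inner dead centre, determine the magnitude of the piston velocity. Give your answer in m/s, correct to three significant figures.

ω = 2π·60/60 = 6.283 rad/s
For an in-line slider-crank, x = r cosθ + √(L² − r² sin²θ), so v = −rω sinθ·[1 + r cosθ/√(L² − r² sin²θ)].
With r = 0.0617 m, L = 0.2695 m, θ = 31.9°: √(L² − r² sin²θ) = 0.26752 m.
v = −0.0617·6.283·0.52844·[1 + 0.0617·0.84897/0.26752] = -0.24497 m/s.
|v| = 0.24497 m/s.

0.245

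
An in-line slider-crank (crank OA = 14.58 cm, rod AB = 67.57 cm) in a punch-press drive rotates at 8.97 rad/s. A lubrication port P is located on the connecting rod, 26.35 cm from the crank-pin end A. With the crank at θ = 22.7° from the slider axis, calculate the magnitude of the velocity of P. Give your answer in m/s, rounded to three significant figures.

ω = 8.97 rad/s.  Crank-pin speed |V_A| = rω = 1.3078 m/s, perpendicular to OA.
Rod angle: sinφ = −(r/L) sinθ ⇒ φ = -4.777°; ω_rod = −rω cosθ/√(L²−r²sin²θ) = -1.7918 rad/s.
V_P = V_A + ω_rod × AP, with AP = 0.2635 m along the rod.
Components: V_Px = −rω sinθ − a·ω_rod·sinφ = -0.54401 m/s;  V_Py = rω cosθ + a·ω_rod·cosφ = +0.73602 m/s.
|V_P| = √(V_Px² + V_Py²) = 0.91524 m/s.

0.915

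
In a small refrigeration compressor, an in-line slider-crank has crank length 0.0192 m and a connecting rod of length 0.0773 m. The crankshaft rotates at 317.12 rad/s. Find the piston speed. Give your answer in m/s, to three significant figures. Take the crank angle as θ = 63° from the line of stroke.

ω = 317.1 rad/s
For an in-line slider-crank, x = r cosθ + √(L² − r² sin²θ), so v = −rω sinθ·[1 + r cosθ/√(L² − r² sin²θ)].
With r = 0.0192 m, L = 0.0773 m, θ = 63°: √(L² − r² sin²θ) = 0.075383 m.
v = −0.0192·317.1·0.89101·[1 + 0.0192·0.45399/0.075383] = -6.0524 m/s.
|v| = 6.0524 m/s.

6.05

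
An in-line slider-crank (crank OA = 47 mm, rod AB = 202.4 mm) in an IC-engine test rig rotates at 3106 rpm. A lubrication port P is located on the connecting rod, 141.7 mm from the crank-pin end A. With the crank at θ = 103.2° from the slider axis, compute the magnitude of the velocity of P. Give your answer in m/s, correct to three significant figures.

ω = 325.3 rad/s.  Crank-pin speed |V_A| = rω = 15.287 m/s, perpendicular to OA.
Rod angle: sinφ = −(r/L) sinθ ⇒ φ = -13.066°; ω_rod = −rω cosθ/√(L²−r²sin²θ) = +17.706 rad/s.
V_P = V_A + ω_rod × AP, with AP = 0.1417 m along the rod.
Components: V_Px = −rω sinθ − a·ω_rod·sinφ = -14.316 m/s;  V_Py = rω cosθ + a·ω_rod·cosφ = -1.0469 m/s.
|V_P| = √(V_Px² + V_Py²) = 14.354 m/s.

14.4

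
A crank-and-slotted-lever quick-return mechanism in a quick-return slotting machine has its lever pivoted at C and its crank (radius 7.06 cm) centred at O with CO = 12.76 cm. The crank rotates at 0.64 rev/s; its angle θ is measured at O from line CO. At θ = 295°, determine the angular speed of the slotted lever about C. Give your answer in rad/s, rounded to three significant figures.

ω = 4.021 rad/s (from 0.64 rev/s).
Crank pin A relative to C: A = (d + r cosθ, r sinθ); lever angle φ = atan2(r sinθ, d + r cosθ).
Differentiating tanφ: φ̇ = rω(d cosθ + r)/(d² + r² + 2dr cosθ).
d² + r² + 2dr cosθ = |CA|² = 0.0288805 m²;  d cosθ + r = +0.12453 m.
|ω_lever| = |0.0706·4.021·+0.12453| / 0.0288805 = 1.2241 rad/s.

1.22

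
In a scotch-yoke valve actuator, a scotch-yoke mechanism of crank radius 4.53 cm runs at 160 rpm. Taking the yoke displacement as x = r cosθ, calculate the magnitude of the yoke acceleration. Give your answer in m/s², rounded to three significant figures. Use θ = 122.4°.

6.81

ω = 16.76 rad/s (from 160 rpm).
x = r cosθ ⇒ ẍ = −rω² cosθ (ω constant).
|a| = rω²|cosθ| = 0.0453·(16.76)²·|cos 122.4°| = 6.8143 m/s².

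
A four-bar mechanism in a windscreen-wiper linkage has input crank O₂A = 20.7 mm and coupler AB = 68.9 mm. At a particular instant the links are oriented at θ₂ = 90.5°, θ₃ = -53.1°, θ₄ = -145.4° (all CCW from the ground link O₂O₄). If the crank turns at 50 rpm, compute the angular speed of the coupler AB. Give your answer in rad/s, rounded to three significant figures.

ω₂ = 5.236 rad/s (from 50 rpm).
Differentiating the loop-closure r₂e^{iθ₂}+r₃e^{iθ₃}=r₁+r₄e^{iθ₄} gives r₂ω₂e^{iθ₂}+r₃ω₃e^{iθ₃}=r₄ω₄e^{iθ₄}.
Eliminating the other unknown: ω₃ = r₂ω₂ sin(θ₄−θ₂) / [r₃ sin(θ₃−θ₄)].
Numerator sine = +0.82806; denominator sine = +0.99919.
Result = 0.0207·5.236·(+0.82806) / (0.0689·(+0.99919)) = +1.3037 rad/s; magnitude 1.3037 rad/s.

1.30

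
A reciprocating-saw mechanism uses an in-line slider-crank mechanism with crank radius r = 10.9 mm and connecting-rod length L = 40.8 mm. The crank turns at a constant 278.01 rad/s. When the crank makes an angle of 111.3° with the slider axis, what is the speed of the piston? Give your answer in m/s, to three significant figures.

ω = 278 rad/s
For an in-line slider-crank, x = r cosθ + √(L² − r² sin²θ), so v = −rω sinθ·[1 + r cosθ/√(L² − r² sin²θ)].
With r = 0.0109 m, L = 0.0408 m, θ = 111.3°: √(L² − r² sin²θ) = 0.039516 m.
v = −0.0109·278·0.93169·[1 + 0.0109·-0.36325/0.039516] = -2.5404 m/s.
|v| = 2.5404 m/s.

2.54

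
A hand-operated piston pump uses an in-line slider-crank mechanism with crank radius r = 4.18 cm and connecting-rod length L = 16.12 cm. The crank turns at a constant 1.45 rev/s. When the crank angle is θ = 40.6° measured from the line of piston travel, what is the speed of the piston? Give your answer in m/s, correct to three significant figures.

ω = 2π·1.45 = 9.111 rad/s
For an in-line slider-crank, x = r cosθ + √(L² − r² sin²θ), so v = −rω sinθ·[1 + r cosθ/√(L² − r² sin²θ)].
With r = 0.0418 m, L = 0.1612 m, θ = 40.6°: √(L² − r² sin²θ) = 0.15889 m.
v = −0.0418·9.111·0.65077·[1 + 0.0418·0.75927/0.15889] = -0.29733 m/s.
|v| = 0.29733 m/s.

0.297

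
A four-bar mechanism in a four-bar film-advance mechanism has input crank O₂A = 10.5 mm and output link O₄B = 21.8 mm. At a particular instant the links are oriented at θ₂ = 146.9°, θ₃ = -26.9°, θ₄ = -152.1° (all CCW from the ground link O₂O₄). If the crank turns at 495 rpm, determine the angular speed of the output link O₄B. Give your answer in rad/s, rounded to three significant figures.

3.30

ω₂ = 51.84 rad/s (from 495 rpm).
Differentiating the loop-closure r₂e^{iθ₂}+r₃e^{iθ₃}=r₁+r₄e^{iθ₄} gives r₂ω₂e^{iθ₂}+r₃ω₃e^{iθ₃}=r₄ω₄e^{iθ₄}.
Eliminating the other unknown: ω₄ = r₂ω₂ sin(θ₂−θ₃) / [r₄ sin(θ₄−θ₃)].
Numerator sine = +0.10800; denominator sine = -0.81714.
Result = 0.0105·51.84·(+0.10800) / (0.0218·(-0.81714)) = -3.2998 rad/s; magnitude 3.2998 rad/s.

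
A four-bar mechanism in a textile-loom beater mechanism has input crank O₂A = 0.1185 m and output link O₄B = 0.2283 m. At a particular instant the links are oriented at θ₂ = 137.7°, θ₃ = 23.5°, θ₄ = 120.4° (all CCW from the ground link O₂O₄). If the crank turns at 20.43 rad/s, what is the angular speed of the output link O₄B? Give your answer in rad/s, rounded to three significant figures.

ω₂ = 20.43 rad/s
Differentiating the loop-closure r₂e^{iθ₂}+r₃e^{iθ₃}=r₁+r₄e^{iθ₄} gives r₂ω₂e^{iθ₂}+r₃ω₃e^{iθ₃}=r₄ω₄e^{iθ₄}.
Eliminating the other unknown: ω₄ = r₂ω₂ sin(θ₂−θ₃) / [r₄ sin(θ₄−θ₃)].
Numerator sine = +0.91212; denominator sine = +0.99276.
Result = 0.1185·20.43·(+0.91212) / (0.2283·(+0.99276)) = +9.7429 rad/s; magnitude 9.7429 rad/s.

9.74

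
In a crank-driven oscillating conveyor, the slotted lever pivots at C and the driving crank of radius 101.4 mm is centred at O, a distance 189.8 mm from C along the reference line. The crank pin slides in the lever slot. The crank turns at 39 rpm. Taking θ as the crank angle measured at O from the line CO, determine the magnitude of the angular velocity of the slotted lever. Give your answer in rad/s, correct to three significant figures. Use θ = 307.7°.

ω = 4.084 rad/s (from 39 rpm).
Crank pin A relative to C: A = (d + r cosθ, r sinθ); lever angle φ = atan2(r sinθ, d + r cosθ).
Differentiating tanφ: φ̇ = rω(d cosθ + r)/(d² + r² + 2dr cosθ).
d² + r² + 2dr cosθ = |CA|² = 0.0698446 m²;  d cosθ + r = +0.21747 m.
|ω_lever| = |0.1014·4.084·+0.21747| / 0.0698446 = 1.2894 rad/s.

1.29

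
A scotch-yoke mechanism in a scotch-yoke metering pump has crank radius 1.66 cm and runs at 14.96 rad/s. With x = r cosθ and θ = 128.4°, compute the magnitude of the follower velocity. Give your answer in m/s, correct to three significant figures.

ω = 14.96 rad/s
x = r cosθ ⇒ ẋ = −rω sinθ.
|v| = rω|sinθ| = 0.0166·14.96·|sin 128.4°| = 0.19462 m/s.

0.195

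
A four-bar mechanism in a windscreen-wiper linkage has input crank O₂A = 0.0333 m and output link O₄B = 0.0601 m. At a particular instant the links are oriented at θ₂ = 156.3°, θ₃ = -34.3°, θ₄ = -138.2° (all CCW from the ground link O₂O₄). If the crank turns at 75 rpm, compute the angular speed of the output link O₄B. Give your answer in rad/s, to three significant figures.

ω₂ = 7.854 rad/s (from 75 rpm).
Differentiating the loop-closure r₂e^{iθ₂}+r₃e^{iθ₃}=r₁+r₄e^{iθ₄} gives r₂ω₂e^{iθ₂}+r₃ω₃e^{iθ₃}=r₄ω₄e^{iθ₄}.
Eliminating the other unknown: ω₄ = r₂ω₂ sin(θ₂−θ₃) / [r₄ sin(θ₄−θ₃)].
Numerator sine = -0.18395; denominator sine = -0.97072.
Result = 0.0333·7.854·(-0.18395) / (0.0601·(-0.97072)) = +0.82465 rad/s; magnitude 0.82465 rad/s.

0.825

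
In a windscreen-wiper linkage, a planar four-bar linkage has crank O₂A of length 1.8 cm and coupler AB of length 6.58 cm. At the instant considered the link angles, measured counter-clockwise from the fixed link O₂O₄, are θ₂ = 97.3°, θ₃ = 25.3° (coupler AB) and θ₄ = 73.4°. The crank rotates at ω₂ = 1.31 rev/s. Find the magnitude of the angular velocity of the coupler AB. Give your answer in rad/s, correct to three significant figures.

1.23

ω₂ = 8.231 rad/s (from 1.31 rev/s).
Differentiating the loop-closure r₂e^{iθ₂}+r₃e^{iθ₃}=r₁+r₄e^{iθ₄} gives r₂ω₂e^{iθ₂}+r₃ω₃e^{iθ₃}=r₄ω₄e^{iθ₄}.
Eliminating the other unknown: ω₃ = r₂ω₂ sin(θ₄−θ₂) / [r₃ sin(θ₃−θ₄)].
Numerator sine = -0.40514; denominator sine = -0.74431.
Result = 0.018·8.231·(-0.40514) / (0.0658·(-0.74431)) = +1.2256 rad/s; magnitude 1.2256 rad/s.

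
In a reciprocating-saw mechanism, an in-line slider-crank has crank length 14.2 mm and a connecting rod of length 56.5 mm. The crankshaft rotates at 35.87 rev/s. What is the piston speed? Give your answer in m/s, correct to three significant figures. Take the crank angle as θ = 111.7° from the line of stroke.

ω = 2π·35.9 = 225.4 rad/s
For an in-line slider-crank, x = r cosθ + √(L² − r² sin²θ), so v = −rω sinθ·[1 + r cosθ/√(L² − r² sin²θ)].
With r = 0.0142 m, L = 0.0565 m, θ = 111.7°: √(L² − r² sin²θ) = 0.054938 m.
v = −0.0142·225.4·0.92913·[1 + 0.0142·-0.36975/0.054938] = -2.6894 m/s.
|v| = 2.6894 m/s.

2.69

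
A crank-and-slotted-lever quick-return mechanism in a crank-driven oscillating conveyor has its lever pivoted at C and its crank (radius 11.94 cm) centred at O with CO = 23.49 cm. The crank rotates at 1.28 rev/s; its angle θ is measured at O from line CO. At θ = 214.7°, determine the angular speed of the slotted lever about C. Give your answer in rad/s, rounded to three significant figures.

ω = 8.042 rad/s (from 1.28 rev/s).
Crank pin A relative to C: A = (d + r cosθ, r sinθ); lever angle φ = atan2(r sinθ, d + r cosθ).
Differentiating tanφ: φ̇ = rω(d cosθ + r)/(d² + r² + 2dr cosθ).
d² + r² + 2dr cosθ = |CA|² = 0.0233169 m²;  d cosθ + r = -0.073722 m.
|ω_lever| = |0.1194·8.042·-0.073722| / 0.0233169 = 3.0361 rad/s.

3.04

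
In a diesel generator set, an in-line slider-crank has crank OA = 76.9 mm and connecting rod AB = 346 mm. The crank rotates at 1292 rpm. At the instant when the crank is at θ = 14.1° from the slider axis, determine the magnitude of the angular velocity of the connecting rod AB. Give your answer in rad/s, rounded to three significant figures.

29.2

ω = 135.3 rad/s (converted from 1292 rpm).
The rod makes angle φ with the slider axis where L sinφ = r sinθ; differentiating, L cosφ·φ̇ = r ω cosθ.
L cosφ = √(L² − r² sin²θ) = 0.34549 m.
|ω_rod| = r ω |cosθ| / √(L² − r² sin²θ) = 0.0769·135.3·0.96987/0.34549 = 29.207 rad/s.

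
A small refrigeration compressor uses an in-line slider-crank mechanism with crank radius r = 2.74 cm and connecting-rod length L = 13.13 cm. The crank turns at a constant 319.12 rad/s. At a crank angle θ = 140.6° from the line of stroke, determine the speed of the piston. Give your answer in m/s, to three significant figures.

ω = 319.1 rad/s
For an in-line slider-crank, x = r cosθ + √(L² − r² sin²θ), so v = −rω sinθ·[1 + r cosθ/√(L² − r² sin²θ)].
With r = 0.0274 m, L = 0.1313 m, θ = 140.6°: √(L² − r² sin²θ) = 0.13014 m.
v = −0.0274·319.1·0.63473·[1 + 0.0274·-0.77273/0.13014] = -4.6471 m/s.
|v| = 4.6471 m/s.

4.65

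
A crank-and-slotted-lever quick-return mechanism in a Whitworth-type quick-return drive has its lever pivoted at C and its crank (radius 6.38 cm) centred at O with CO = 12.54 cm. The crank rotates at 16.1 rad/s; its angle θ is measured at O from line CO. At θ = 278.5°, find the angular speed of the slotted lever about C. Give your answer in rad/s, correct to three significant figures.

3.82

ω = 16.1 rad/s
Crank pin A relative to C: A = (d + r cosθ, r sinθ); lever angle φ = atan2(r sinθ, d + r cosθ).
Differentiating tanφ: φ̇ = rω(d cosθ + r)/(d² + r² + 2dr cosθ).
d² + r² + 2dr cosθ = |CA|² = 0.0221607 m²;  d cosθ + r = +0.082335 m.
|ω_lever| = |0.0638·16.1·+0.082335| / 0.0221607 = 3.8164 rad/s.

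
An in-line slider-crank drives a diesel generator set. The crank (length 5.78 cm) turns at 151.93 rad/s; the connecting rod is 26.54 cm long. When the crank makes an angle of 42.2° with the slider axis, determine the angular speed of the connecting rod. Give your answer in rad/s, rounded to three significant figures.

ω = 151.9 rad/s
The rod makes angle φ with the slider axis where L sinφ = r sinθ; differentiating, L cosφ·φ̇ = r ω cosθ.
L cosφ = √(L² − r² sin²θ) = 0.26254 m.
|ω_rod| = r ω |cosθ| / √(L² − r² sin²θ) = 0.0578·151.9·0.74080/0.26254 = 24.778 rad/s.

24.8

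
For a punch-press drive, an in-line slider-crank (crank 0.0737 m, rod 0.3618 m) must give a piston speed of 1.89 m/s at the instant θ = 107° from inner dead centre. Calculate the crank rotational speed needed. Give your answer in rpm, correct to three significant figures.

For an in-line slider-crank, |v_piston| = rω|sinθ|·[1 + r cosθ/√(L² − r² sin²θ)].
With r = 0.0737 m, L = 0.3618 m, θ = 107°: the bracketed kinematic factor |dx/dθ| = 0.0662 m.
ω = v/|dx/dθ| = 1.89/0.0662 = 28.55 rad/s.
N = 60ω/(2π) = 272.63 rpm.

273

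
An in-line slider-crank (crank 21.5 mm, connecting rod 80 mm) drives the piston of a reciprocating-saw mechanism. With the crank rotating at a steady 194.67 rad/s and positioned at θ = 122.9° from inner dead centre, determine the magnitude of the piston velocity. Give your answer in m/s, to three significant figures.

2.99

ω = 194.7 rad/s
For an in-line slider-crank, x = r cosθ + √(L² − r² sin²θ), so v = −rω sinθ·[1 + r cosθ/√(L² − r² sin²θ)].
With r = 0.0215 m, L = 0.08 m, θ = 122.9°: √(L² − r² sin²θ) = 0.077937 m.
v = −0.0215·194.7·0.83962·[1 + 0.0215·-0.54317/0.077937] = -2.9876 m/s.
|v| = 2.9876 m/s.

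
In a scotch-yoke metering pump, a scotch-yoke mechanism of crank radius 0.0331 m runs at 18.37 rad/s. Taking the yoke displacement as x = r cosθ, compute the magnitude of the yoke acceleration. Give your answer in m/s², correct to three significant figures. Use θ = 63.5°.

ω = 18.37 rad/s
x = r cosθ ⇒ ẍ = −rω² cosθ (ω constant).
|a| = rω²|cosθ| = 0.0331·(18.37)²·|cos 63.5°| = 4.984 m/s².

4.98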